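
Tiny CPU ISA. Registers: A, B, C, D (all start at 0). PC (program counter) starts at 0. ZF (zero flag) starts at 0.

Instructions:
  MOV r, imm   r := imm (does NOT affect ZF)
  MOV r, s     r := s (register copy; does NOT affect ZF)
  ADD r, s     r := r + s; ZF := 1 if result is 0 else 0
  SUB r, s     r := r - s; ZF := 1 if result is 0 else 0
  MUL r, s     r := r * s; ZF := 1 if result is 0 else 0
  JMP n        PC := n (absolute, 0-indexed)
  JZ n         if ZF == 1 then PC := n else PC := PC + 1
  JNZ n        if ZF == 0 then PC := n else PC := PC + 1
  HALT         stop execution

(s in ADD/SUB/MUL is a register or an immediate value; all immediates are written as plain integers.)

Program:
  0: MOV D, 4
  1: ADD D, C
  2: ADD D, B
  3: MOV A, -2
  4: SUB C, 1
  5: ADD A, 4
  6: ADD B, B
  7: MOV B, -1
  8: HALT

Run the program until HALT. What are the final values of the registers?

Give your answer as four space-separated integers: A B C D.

Step 1: PC=0 exec 'MOV D, 4'. After: A=0 B=0 C=0 D=4 ZF=0 PC=1
Step 2: PC=1 exec 'ADD D, C'. After: A=0 B=0 C=0 D=4 ZF=0 PC=2
Step 3: PC=2 exec 'ADD D, B'. After: A=0 B=0 C=0 D=4 ZF=0 PC=3
Step 4: PC=3 exec 'MOV A, -2'. After: A=-2 B=0 C=0 D=4 ZF=0 PC=4
Step 5: PC=4 exec 'SUB C, 1'. After: A=-2 B=0 C=-1 D=4 ZF=0 PC=5
Step 6: PC=5 exec 'ADD A, 4'. After: A=2 B=0 C=-1 D=4 ZF=0 PC=6
Step 7: PC=6 exec 'ADD B, B'. After: A=2 B=0 C=-1 D=4 ZF=1 PC=7
Step 8: PC=7 exec 'MOV B, -1'. After: A=2 B=-1 C=-1 D=4 ZF=1 PC=8
Step 9: PC=8 exec 'HALT'. After: A=2 B=-1 C=-1 D=4 ZF=1 PC=8 HALTED

Answer: 2 -1 -1 4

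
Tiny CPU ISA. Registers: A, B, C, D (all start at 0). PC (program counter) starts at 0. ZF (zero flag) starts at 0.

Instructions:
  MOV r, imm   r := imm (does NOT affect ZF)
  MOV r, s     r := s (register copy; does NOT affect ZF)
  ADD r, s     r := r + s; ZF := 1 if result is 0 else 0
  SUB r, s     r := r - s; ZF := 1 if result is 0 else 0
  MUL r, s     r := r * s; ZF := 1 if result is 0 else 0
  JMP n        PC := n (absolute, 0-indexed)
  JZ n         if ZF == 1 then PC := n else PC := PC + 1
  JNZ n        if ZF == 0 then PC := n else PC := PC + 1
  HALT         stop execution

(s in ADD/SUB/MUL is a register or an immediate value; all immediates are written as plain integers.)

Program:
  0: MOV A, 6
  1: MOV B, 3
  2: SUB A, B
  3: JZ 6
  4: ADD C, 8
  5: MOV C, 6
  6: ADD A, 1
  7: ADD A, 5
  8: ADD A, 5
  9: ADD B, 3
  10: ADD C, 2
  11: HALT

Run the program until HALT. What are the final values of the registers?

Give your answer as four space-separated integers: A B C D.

Answer: 14 6 8 0

Derivation:
Step 1: PC=0 exec 'MOV A, 6'. After: A=6 B=0 C=0 D=0 ZF=0 PC=1
Step 2: PC=1 exec 'MOV B, 3'. After: A=6 B=3 C=0 D=0 ZF=0 PC=2
Step 3: PC=2 exec 'SUB A, B'. After: A=3 B=3 C=0 D=0 ZF=0 PC=3
Step 4: PC=3 exec 'JZ 6'. After: A=3 B=3 C=0 D=0 ZF=0 PC=4
Step 5: PC=4 exec 'ADD C, 8'. After: A=3 B=3 C=8 D=0 ZF=0 PC=5
Step 6: PC=5 exec 'MOV C, 6'. After: A=3 B=3 C=6 D=0 ZF=0 PC=6
Step 7: PC=6 exec 'ADD A, 1'. After: A=4 B=3 C=6 D=0 ZF=0 PC=7
Step 8: PC=7 exec 'ADD A, 5'. After: A=9 B=3 C=6 D=0 ZF=0 PC=8
Step 9: PC=8 exec 'ADD A, 5'. After: A=14 B=3 C=6 D=0 ZF=0 PC=9
Step 10: PC=9 exec 'ADD B, 3'. After: A=14 B=6 C=6 D=0 ZF=0 PC=10
Step 11: PC=10 exec 'ADD C, 2'. After: A=14 B=6 C=8 D=0 ZF=0 PC=11
Step 12: PC=11 exec 'HALT'. After: A=14 B=6 C=8 D=0 ZF=0 PC=11 HALTED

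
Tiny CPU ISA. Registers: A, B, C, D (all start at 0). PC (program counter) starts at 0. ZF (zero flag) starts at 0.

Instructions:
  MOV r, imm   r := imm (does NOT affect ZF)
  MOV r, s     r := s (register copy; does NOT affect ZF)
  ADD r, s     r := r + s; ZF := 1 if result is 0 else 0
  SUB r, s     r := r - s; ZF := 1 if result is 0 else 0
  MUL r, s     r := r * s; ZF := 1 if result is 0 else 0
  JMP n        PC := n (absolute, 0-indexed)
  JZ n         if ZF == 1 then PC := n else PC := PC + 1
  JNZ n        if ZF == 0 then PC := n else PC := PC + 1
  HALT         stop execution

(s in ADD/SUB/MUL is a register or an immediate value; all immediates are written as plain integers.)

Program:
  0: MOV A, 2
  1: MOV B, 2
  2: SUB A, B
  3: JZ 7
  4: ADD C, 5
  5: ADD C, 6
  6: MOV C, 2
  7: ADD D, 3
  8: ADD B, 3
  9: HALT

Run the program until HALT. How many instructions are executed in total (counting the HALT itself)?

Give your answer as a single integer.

Answer: 7

Derivation:
Step 1: PC=0 exec 'MOV A, 2'. After: A=2 B=0 C=0 D=0 ZF=0 PC=1
Step 2: PC=1 exec 'MOV B, 2'. After: A=2 B=2 C=0 D=0 ZF=0 PC=2
Step 3: PC=2 exec 'SUB A, B'. After: A=0 B=2 C=0 D=0 ZF=1 PC=3
Step 4: PC=3 exec 'JZ 7'. After: A=0 B=2 C=0 D=0 ZF=1 PC=7
Step 5: PC=7 exec 'ADD D, 3'. After: A=0 B=2 C=0 D=3 ZF=0 PC=8
Step 6: PC=8 exec 'ADD B, 3'. After: A=0 B=5 C=0 D=3 ZF=0 PC=9
Step 7: PC=9 exec 'HALT'. After: A=0 B=5 C=0 D=3 ZF=0 PC=9 HALTED
Total instructions executed: 7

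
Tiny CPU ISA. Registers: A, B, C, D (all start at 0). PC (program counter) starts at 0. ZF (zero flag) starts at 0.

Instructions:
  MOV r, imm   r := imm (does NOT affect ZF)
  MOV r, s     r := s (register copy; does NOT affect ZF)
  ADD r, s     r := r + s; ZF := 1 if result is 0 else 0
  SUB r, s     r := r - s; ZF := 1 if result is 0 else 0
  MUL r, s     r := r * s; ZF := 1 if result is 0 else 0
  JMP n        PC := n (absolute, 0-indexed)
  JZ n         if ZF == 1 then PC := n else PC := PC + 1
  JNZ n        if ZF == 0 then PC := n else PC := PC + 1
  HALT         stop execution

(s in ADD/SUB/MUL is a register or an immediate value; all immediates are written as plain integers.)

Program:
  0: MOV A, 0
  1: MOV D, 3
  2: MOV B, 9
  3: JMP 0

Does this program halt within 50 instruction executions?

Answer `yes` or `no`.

Answer: no

Derivation:
Step 1: PC=0 exec 'MOV A, 0'. After: A=0 B=0 C=0 D=0 ZF=0 PC=1
Step 2: PC=1 exec 'MOV D, 3'. After: A=0 B=0 C=0 D=3 ZF=0 PC=2
Step 3: PC=2 exec 'MOV B, 9'. After: A=0 B=9 C=0 D=3 ZF=0 PC=3
Step 4: PC=3 exec 'JMP 0'. After: A=0 B=9 C=0 D=3 ZF=0 PC=0
Step 5: PC=0 exec 'MOV A, 0'. After: A=0 B=9 C=0 D=3 ZF=0 PC=1
Step 6: PC=1 exec 'MOV D, 3'. After: A=0 B=9 C=0 D=3 ZF=0 PC=2
Step 7: PC=2 exec 'MOV B, 9'. After: A=0 B=9 C=0 D=3 ZF=0 PC=3
State after step 7 equals state after step 3: the program is in a cycle of length 4 and will never halt.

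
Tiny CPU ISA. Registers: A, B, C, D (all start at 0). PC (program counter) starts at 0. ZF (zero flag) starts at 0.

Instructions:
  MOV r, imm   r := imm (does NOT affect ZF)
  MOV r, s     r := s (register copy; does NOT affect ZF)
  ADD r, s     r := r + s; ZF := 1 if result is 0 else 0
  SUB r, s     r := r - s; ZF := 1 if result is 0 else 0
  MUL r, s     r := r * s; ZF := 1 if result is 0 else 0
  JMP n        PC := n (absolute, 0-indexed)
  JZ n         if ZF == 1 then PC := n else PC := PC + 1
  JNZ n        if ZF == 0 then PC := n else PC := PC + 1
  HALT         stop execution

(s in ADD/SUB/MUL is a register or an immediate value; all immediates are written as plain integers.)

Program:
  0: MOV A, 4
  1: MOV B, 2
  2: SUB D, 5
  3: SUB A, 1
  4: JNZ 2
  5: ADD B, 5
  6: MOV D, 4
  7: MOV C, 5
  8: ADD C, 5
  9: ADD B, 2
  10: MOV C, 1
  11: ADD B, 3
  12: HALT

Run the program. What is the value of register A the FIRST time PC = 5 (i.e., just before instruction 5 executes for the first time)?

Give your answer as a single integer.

Step 1: PC=0 exec 'MOV A, 4'. After: A=4 B=0 C=0 D=0 ZF=0 PC=1
Step 2: PC=1 exec 'MOV B, 2'. After: A=4 B=2 C=0 D=0 ZF=0 PC=2
Step 3: PC=2 exec 'SUB D, 5'. After: A=4 B=2 C=0 D=-5 ZF=0 PC=3
Step 4: PC=3 exec 'SUB A, 1'. After: A=3 B=2 C=0 D=-5 ZF=0 PC=4
Step 5: PC=4 exec 'JNZ 2'. After: A=3 B=2 C=0 D=-5 ZF=0 PC=2
Step 6: PC=2 exec 'SUB D, 5'. After: A=3 B=2 C=0 D=-10 ZF=0 PC=3
Step 7: PC=3 exec 'SUB A, 1'. After: A=2 B=2 C=0 D=-10 ZF=0 PC=4
Step 8: PC=4 exec 'JNZ 2'. After: A=2 B=2 C=0 D=-10 ZF=0 PC=2
Step 9: PC=2 exec 'SUB D, 5'. After: A=2 B=2 C=0 D=-15 ZF=0 PC=3
Step 10: PC=3 exec 'SUB A, 1'. After: A=1 B=2 C=0 D=-15 ZF=0 PC=4
Step 11: PC=4 exec 'JNZ 2'. After: A=1 B=2 C=0 D=-15 ZF=0 PC=2
Step 12: PC=2 exec 'SUB D, 5'. After: A=1 B=2 C=0 D=-20 ZF=0 PC=3
Step 13: PC=3 exec 'SUB A, 1'. After: A=0 B=2 C=0 D=-20 ZF=1 PC=4
Step 14: PC=4 exec 'JNZ 2'. After: A=0 B=2 C=0 D=-20 ZF=1 PC=5
First time PC=5: A=0

0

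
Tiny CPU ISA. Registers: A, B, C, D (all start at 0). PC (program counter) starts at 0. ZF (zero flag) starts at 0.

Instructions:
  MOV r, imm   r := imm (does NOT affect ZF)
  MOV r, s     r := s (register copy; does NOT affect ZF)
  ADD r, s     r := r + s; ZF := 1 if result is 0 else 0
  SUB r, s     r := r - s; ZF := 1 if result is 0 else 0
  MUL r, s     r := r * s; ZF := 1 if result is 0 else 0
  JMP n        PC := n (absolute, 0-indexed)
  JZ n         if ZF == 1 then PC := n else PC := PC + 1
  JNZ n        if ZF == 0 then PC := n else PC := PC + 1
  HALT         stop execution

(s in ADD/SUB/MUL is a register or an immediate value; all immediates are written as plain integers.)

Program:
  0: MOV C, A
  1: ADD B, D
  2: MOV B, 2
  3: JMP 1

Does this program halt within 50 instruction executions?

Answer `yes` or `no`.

Step 1: PC=0 exec 'MOV C, A'. After: A=0 B=0 C=0 D=0 ZF=0 PC=1
Step 2: PC=1 exec 'ADD B, D'. After: A=0 B=0 C=0 D=0 ZF=1 PC=2
Step 3: PC=2 exec 'MOV B, 2'. After: A=0 B=2 C=0 D=0 ZF=1 PC=3
Step 4: PC=3 exec 'JMP 1'. After: A=0 B=2 C=0 D=0 ZF=1 PC=1
Step 5: PC=1 exec 'ADD B, D'. After: A=0 B=2 C=0 D=0 ZF=0 PC=2
Step 6: PC=2 exec 'MOV B, 2'. After: A=0 B=2 C=0 D=0 ZF=0 PC=3
Step 7: PC=3 exec 'JMP 1'. After: A=0 B=2 C=0 D=0 ZF=0 PC=1
Step 8: PC=1 exec 'ADD B, D'. After: A=0 B=2 C=0 D=0 ZF=0 PC=2
State after step 8 equals state after step 5: the program is in a cycle of length 3 and will never halt.

Answer: no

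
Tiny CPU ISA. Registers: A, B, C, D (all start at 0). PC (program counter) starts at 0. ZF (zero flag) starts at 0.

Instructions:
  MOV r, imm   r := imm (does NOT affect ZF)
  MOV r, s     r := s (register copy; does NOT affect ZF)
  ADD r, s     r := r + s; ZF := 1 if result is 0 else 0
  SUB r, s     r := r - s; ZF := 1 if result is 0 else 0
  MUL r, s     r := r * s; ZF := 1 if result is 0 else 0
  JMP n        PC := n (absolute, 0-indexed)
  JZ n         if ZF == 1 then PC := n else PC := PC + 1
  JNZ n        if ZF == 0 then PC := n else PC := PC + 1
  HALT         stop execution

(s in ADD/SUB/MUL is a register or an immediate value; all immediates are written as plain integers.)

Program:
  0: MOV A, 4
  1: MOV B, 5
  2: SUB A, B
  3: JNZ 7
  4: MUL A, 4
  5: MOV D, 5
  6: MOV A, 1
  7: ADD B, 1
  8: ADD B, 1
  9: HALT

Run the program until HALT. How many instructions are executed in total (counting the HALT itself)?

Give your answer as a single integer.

Step 1: PC=0 exec 'MOV A, 4'. After: A=4 B=0 C=0 D=0 ZF=0 PC=1
Step 2: PC=1 exec 'MOV B, 5'. After: A=4 B=5 C=0 D=0 ZF=0 PC=2
Step 3: PC=2 exec 'SUB A, B'. After: A=-1 B=5 C=0 D=0 ZF=0 PC=3
Step 4: PC=3 exec 'JNZ 7'. After: A=-1 B=5 C=0 D=0 ZF=0 PC=7
Step 5: PC=7 exec 'ADD B, 1'. After: A=-1 B=6 C=0 D=0 ZF=0 PC=8
Step 6: PC=8 exec 'ADD B, 1'. After: A=-1 B=7 C=0 D=0 ZF=0 PC=9
Step 7: PC=9 exec 'HALT'. After: A=-1 B=7 C=0 D=0 ZF=0 PC=9 HALTED
Total instructions executed: 7

Answer: 7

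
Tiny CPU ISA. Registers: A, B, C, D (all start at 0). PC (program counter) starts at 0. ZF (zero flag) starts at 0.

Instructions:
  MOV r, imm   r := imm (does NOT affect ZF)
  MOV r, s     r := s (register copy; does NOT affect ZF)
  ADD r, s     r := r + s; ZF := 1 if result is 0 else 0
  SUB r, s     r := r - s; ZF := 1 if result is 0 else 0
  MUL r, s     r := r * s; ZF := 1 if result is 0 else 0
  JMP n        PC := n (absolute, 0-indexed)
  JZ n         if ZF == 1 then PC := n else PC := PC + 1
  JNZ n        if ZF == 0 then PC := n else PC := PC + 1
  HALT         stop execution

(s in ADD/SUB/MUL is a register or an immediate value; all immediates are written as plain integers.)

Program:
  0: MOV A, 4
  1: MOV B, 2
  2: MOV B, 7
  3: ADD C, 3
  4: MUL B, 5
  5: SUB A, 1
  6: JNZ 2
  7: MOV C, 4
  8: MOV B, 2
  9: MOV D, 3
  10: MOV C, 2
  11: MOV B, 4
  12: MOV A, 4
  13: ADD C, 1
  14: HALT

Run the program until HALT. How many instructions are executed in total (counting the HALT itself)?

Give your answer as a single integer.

Answer: 30

Derivation:
Step 1: PC=0 exec 'MOV A, 4'. After: A=4 B=0 C=0 D=0 ZF=0 PC=1
Step 2: PC=1 exec 'MOV B, 2'. After: A=4 B=2 C=0 D=0 ZF=0 PC=2
Step 3: PC=2 exec 'MOV B, 7'. After: A=4 B=7 C=0 D=0 ZF=0 PC=3
Step 4: PC=3 exec 'ADD C, 3'. After: A=4 B=7 C=3 D=0 ZF=0 PC=4
Step 5: PC=4 exec 'MUL B, 5'. After: A=4 B=35 C=3 D=0 ZF=0 PC=5
Step 6: PC=5 exec 'SUB A, 1'. After: A=3 B=35 C=3 D=0 ZF=0 PC=6
Step 7: PC=6 exec 'JNZ 2'. After: A=3 B=35 C=3 D=0 ZF=0 PC=2
Step 8: PC=2 exec 'MOV B, 7'. After: A=3 B=7 C=3 D=0 ZF=0 PC=3
Step 9: PC=3 exec 'ADD C, 3'. After: A=3 B=7 C=6 D=0 ZF=0 PC=4
Step 10: PC=4 exec 'MUL B, 5'. After: A=3 B=35 C=6 D=0 ZF=0 PC=5
Step 11: PC=5 exec 'SUB A, 1'. After: A=2 B=35 C=6 D=0 ZF=0 PC=6
Step 12: PC=6 exec 'JNZ 2'. After: A=2 B=35 C=6 D=0 ZF=0 PC=2
Step 13: PC=2 exec 'MOV B, 7'. After: A=2 B=7 C=6 D=0 ZF=0 PC=3
Step 14: PC=3 exec 'ADD C, 3'. After: A=2 B=7 C=9 D=0 ZF=0 PC=4
Step 15: PC=4 exec 'MUL B, 5'. After: A=2 B=35 C=9 D=0 ZF=0 PC=5
Step 16: PC=5 exec 'SUB A, 1'. After: A=1 B=35 C=9 D=0 ZF=0 PC=6
Step 17: PC=6 exec 'JNZ 2'. After: A=1 B=35 C=9 D=0 ZF=0 PC=2
Step 18: PC=2 exec 'MOV B, 7'. After: A=1 B=7 C=9 D=0 ZF=0 PC=3
Step 19: PC=3 exec 'ADD C, 3'. After: A=1 B=7 C=12 D=0 ZF=0 PC=4
Step 20: PC=4 exec 'MUL B, 5'. After: A=1 B=35 C=12 D=0 ZF=0 PC=5
Step 21: PC=5 exec 'SUB A, 1'. After: A=0 B=35 C=12 D=0 ZF=1 PC=6
Step 22: PC=6 exec 'JNZ 2'. After: A=0 B=35 C=12 D=0 ZF=1 PC=7
Step 23: PC=7 exec 'MOV C, 4'. After: A=0 B=35 C=4 D=0 ZF=1 PC=8
Step 24: PC=8 exec 'MOV B, 2'. After: A=0 B=2 C=4 D=0 ZF=1 PC=9
Step 25: PC=9 exec 'MOV D, 3'. After: A=0 B=2 C=4 D=3 ZF=1 PC=10
Step 26: PC=10 exec 'MOV C, 2'. After: A=0 B=2 C=2 D=3 ZF=1 PC=11
Step 27: PC=11 exec 'MOV B, 4'. After: A=0 B=4 C=2 D=3 ZF=1 PC=12
Step 28: PC=12 exec 'MOV A, 4'. After: A=4 B=4 C=2 D=3 ZF=1 PC=13
Step 29: PC=13 exec 'ADD C, 1'. After: A=4 B=4 C=3 D=3 ZF=0 PC=14
Step 30: PC=14 exec 'HALT'. After: A=4 B=4 C=3 D=3 ZF=0 PC=14 HALTED
Total instructions executed: 30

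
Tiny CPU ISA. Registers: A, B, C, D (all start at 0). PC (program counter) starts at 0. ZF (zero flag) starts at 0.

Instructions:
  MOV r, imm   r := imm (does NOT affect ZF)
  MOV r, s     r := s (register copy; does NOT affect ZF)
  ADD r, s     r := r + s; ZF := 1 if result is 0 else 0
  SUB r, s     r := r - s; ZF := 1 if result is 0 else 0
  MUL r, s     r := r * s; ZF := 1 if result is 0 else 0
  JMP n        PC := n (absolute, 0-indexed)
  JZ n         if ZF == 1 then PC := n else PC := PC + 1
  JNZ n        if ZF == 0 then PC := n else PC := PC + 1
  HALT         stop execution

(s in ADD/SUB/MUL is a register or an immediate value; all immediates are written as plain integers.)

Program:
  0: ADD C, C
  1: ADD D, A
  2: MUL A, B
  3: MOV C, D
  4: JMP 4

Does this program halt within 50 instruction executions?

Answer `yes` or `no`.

Answer: no

Derivation:
Step 1: PC=0 exec 'ADD C, C'. After: A=0 B=0 C=0 D=0 ZF=1 PC=1
Step 2: PC=1 exec 'ADD D, A'. After: A=0 B=0 C=0 D=0 ZF=1 PC=2
Step 3: PC=2 exec 'MUL A, B'. After: A=0 B=0 C=0 D=0 ZF=1 PC=3
Step 4: PC=3 exec 'MOV C, D'. After: A=0 B=0 C=0 D=0 ZF=1 PC=4
Step 5: PC=4 exec 'JMP 4'. After: A=0 B=0 C=0 D=0 ZF=1 PC=4
State after step 5 equals state after step 4: the program is in a cycle of length 1 and will never halt.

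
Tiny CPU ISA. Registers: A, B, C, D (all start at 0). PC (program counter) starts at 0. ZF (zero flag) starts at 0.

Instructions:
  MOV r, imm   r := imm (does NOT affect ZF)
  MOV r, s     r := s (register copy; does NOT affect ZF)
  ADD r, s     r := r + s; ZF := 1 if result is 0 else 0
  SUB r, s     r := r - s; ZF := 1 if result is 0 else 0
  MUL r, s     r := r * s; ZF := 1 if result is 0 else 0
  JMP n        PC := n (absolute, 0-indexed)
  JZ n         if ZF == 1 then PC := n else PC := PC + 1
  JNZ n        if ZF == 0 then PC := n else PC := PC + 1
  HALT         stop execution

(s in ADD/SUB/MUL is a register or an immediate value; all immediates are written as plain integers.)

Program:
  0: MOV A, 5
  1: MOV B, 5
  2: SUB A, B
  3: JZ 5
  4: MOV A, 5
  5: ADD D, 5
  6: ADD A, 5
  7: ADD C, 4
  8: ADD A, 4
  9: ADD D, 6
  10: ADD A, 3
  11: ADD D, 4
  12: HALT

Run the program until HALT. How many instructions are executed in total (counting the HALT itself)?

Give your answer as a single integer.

Step 1: PC=0 exec 'MOV A, 5'. After: A=5 B=0 C=0 D=0 ZF=0 PC=1
Step 2: PC=1 exec 'MOV B, 5'. After: A=5 B=5 C=0 D=0 ZF=0 PC=2
Step 3: PC=2 exec 'SUB A, B'. After: A=0 B=5 C=0 D=0 ZF=1 PC=3
Step 4: PC=3 exec 'JZ 5'. After: A=0 B=5 C=0 D=0 ZF=1 PC=5
Step 5: PC=5 exec 'ADD D, 5'. After: A=0 B=5 C=0 D=5 ZF=0 PC=6
Step 6: PC=6 exec 'ADD A, 5'. After: A=5 B=5 C=0 D=5 ZF=0 PC=7
Step 7: PC=7 exec 'ADD C, 4'. After: A=5 B=5 C=4 D=5 ZF=0 PC=8
Step 8: PC=8 exec 'ADD A, 4'. After: A=9 B=5 C=4 D=5 ZF=0 PC=9
Step 9: PC=9 exec 'ADD D, 6'. After: A=9 B=5 C=4 D=11 ZF=0 PC=10
Step 10: PC=10 exec 'ADD A, 3'. After: A=12 B=5 C=4 D=11 ZF=0 PC=11
Step 11: PC=11 exec 'ADD D, 4'. After: A=12 B=5 C=4 D=15 ZF=0 PC=12
Step 12: PC=12 exec 'HALT'. After: A=12 B=5 C=4 D=15 ZF=0 PC=12 HALTED
Total instructions executed: 12

Answer: 12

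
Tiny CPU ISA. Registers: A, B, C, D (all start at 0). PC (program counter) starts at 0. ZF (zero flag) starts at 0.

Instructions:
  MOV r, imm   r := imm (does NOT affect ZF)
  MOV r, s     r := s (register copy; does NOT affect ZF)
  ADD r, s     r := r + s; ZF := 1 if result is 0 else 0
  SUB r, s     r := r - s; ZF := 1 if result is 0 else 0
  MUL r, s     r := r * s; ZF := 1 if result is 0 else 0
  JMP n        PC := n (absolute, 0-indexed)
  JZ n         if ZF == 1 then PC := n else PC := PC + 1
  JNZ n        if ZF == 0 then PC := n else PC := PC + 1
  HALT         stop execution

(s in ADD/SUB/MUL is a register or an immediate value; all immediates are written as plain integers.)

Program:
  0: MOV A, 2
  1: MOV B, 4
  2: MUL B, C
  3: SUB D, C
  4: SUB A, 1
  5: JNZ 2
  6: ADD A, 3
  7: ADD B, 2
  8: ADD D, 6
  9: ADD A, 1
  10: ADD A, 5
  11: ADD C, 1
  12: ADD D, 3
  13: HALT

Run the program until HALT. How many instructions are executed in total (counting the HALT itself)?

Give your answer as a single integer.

Step 1: PC=0 exec 'MOV A, 2'. After: A=2 B=0 C=0 D=0 ZF=0 PC=1
Step 2: PC=1 exec 'MOV B, 4'. After: A=2 B=4 C=0 D=0 ZF=0 PC=2
Step 3: PC=2 exec 'MUL B, C'. After: A=2 B=0 C=0 D=0 ZF=1 PC=3
Step 4: PC=3 exec 'SUB D, C'. After: A=2 B=0 C=0 D=0 ZF=1 PC=4
Step 5: PC=4 exec 'SUB A, 1'. After: A=1 B=0 C=0 D=0 ZF=0 PC=5
Step 6: PC=5 exec 'JNZ 2'. After: A=1 B=0 C=0 D=0 ZF=0 PC=2
Step 7: PC=2 exec 'MUL B, C'. After: A=1 B=0 C=0 D=0 ZF=1 PC=3
Step 8: PC=3 exec 'SUB D, C'. After: A=1 B=0 C=0 D=0 ZF=1 PC=4
Step 9: PC=4 exec 'SUB A, 1'. After: A=0 B=0 C=0 D=0 ZF=1 PC=5
Step 10: PC=5 exec 'JNZ 2'. After: A=0 B=0 C=0 D=0 ZF=1 PC=6
Step 11: PC=6 exec 'ADD A, 3'. After: A=3 B=0 C=0 D=0 ZF=0 PC=7
Step 12: PC=7 exec 'ADD B, 2'. After: A=3 B=2 C=0 D=0 ZF=0 PC=8
Step 13: PC=8 exec 'ADD D, 6'. After: A=3 B=2 C=0 D=6 ZF=0 PC=9
Step 14: PC=9 exec 'ADD A, 1'. After: A=4 B=2 C=0 D=6 ZF=0 PC=10
Step 15: PC=10 exec 'ADD A, 5'. After: A=9 B=2 C=0 D=6 ZF=0 PC=11
Step 16: PC=11 exec 'ADD C, 1'. After: A=9 B=2 C=1 D=6 ZF=0 PC=12
Step 17: PC=12 exec 'ADD D, 3'. After: A=9 B=2 C=1 D=9 ZF=0 PC=13
Step 18: PC=13 exec 'HALT'. After: A=9 B=2 C=1 D=9 ZF=0 PC=13 HALTED
Total instructions executed: 18

Answer: 18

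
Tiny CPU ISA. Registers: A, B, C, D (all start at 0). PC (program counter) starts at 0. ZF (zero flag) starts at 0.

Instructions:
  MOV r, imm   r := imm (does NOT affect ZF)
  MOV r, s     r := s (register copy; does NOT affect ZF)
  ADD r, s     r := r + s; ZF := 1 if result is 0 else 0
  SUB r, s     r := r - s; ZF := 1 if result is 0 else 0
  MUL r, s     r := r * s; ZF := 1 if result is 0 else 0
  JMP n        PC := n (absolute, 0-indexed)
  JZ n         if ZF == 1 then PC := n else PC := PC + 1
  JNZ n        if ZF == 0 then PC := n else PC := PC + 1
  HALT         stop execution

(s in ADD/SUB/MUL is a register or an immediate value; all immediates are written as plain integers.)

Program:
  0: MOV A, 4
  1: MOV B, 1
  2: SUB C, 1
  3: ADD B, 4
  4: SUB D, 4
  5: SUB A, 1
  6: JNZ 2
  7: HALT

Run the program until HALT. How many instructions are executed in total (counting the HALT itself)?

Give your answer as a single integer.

Step 1: PC=0 exec 'MOV A, 4'. After: A=4 B=0 C=0 D=0 ZF=0 PC=1
Step 2: PC=1 exec 'MOV B, 1'. After: A=4 B=1 C=0 D=0 ZF=0 PC=2
Step 3: PC=2 exec 'SUB C, 1'. After: A=4 B=1 C=-1 D=0 ZF=0 PC=3
Step 4: PC=3 exec 'ADD B, 4'. After: A=4 B=5 C=-1 D=0 ZF=0 PC=4
Step 5: PC=4 exec 'SUB D, 4'. After: A=4 B=5 C=-1 D=-4 ZF=0 PC=5
Step 6: PC=5 exec 'SUB A, 1'. After: A=3 B=5 C=-1 D=-4 ZF=0 PC=6
Step 7: PC=6 exec 'JNZ 2'. After: A=3 B=5 C=-1 D=-4 ZF=0 PC=2
Step 8: PC=2 exec 'SUB C, 1'. After: A=3 B=5 C=-2 D=-4 ZF=0 PC=3
Step 9: PC=3 exec 'ADD B, 4'. After: A=3 B=9 C=-2 D=-4 ZF=0 PC=4
Step 10: PC=4 exec 'SUB D, 4'. After: A=3 B=9 C=-2 D=-8 ZF=0 PC=5
Step 11: PC=5 exec 'SUB A, 1'. After: A=2 B=9 C=-2 D=-8 ZF=0 PC=6
Step 12: PC=6 exec 'JNZ 2'. After: A=2 B=9 C=-2 D=-8 ZF=0 PC=2
Step 13: PC=2 exec 'SUB C, 1'. After: A=2 B=9 C=-3 D=-8 ZF=0 PC=3
Step 14: PC=3 exec 'ADD B, 4'. After: A=2 B=13 C=-3 D=-8 ZF=0 PC=4
Step 15: PC=4 exec 'SUB D, 4'. After: A=2 B=13 C=-3 D=-12 ZF=0 PC=5
Step 16: PC=5 exec 'SUB A, 1'. After: A=1 B=13 C=-3 D=-12 ZF=0 PC=6
Step 17: PC=6 exec 'JNZ 2'. After: A=1 B=13 C=-3 D=-12 ZF=0 PC=2
Step 18: PC=2 exec 'SUB C, 1'. After: A=1 B=13 C=-4 D=-12 ZF=0 PC=3
Step 19: PC=3 exec 'ADD B, 4'. After: A=1 B=17 C=-4 D=-12 ZF=0 PC=4
Step 20: PC=4 exec 'SUB D, 4'. After: A=1 B=17 C=-4 D=-16 ZF=0 PC=5
Step 21: PC=5 exec 'SUB A, 1'. After: A=0 B=17 C=-4 D=-16 ZF=1 PC=6
Step 22: PC=6 exec 'JNZ 2'. After: A=0 B=17 C=-4 D=-16 ZF=1 PC=7
Step 23: PC=7 exec 'HALT'. After: A=0 B=17 C=-4 D=-16 ZF=1 PC=7 HALTED
Total instructions executed: 23

Answer: 23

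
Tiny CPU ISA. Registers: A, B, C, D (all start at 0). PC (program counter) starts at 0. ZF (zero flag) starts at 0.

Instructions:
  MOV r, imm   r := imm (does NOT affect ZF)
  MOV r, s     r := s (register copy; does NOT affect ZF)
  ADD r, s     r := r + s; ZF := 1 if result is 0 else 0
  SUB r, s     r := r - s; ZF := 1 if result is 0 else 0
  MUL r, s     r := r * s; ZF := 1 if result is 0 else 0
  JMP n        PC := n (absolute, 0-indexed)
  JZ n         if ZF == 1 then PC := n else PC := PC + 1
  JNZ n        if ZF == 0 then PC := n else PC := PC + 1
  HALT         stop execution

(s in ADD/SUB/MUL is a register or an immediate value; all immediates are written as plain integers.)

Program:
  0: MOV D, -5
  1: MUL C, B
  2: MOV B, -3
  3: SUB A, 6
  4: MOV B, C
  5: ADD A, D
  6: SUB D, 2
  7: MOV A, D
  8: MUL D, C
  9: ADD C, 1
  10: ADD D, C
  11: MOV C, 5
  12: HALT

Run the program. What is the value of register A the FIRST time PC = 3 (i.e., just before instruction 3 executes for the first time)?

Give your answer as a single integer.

Step 1: PC=0 exec 'MOV D, -5'. After: A=0 B=0 C=0 D=-5 ZF=0 PC=1
Step 2: PC=1 exec 'MUL C, B'. After: A=0 B=0 C=0 D=-5 ZF=1 PC=2
Step 3: PC=2 exec 'MOV B, -3'. After: A=0 B=-3 C=0 D=-5 ZF=1 PC=3
First time PC=3: A=0

0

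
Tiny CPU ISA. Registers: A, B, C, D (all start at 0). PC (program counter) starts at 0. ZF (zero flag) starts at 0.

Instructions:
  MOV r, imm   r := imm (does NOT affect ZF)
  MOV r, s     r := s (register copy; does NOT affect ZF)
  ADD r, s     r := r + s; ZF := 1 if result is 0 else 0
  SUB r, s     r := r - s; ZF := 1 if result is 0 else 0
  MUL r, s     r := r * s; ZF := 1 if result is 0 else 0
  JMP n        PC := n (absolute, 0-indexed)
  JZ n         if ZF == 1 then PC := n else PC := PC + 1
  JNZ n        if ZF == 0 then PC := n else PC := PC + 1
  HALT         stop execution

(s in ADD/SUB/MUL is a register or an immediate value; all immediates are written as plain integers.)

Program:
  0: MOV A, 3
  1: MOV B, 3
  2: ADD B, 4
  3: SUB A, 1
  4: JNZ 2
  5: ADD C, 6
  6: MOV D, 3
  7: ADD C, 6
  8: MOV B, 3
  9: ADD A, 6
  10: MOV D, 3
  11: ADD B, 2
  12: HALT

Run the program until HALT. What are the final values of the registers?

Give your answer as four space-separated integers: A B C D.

Step 1: PC=0 exec 'MOV A, 3'. After: A=3 B=0 C=0 D=0 ZF=0 PC=1
Step 2: PC=1 exec 'MOV B, 3'. After: A=3 B=3 C=0 D=0 ZF=0 PC=2
Step 3: PC=2 exec 'ADD B, 4'. After: A=3 B=7 C=0 D=0 ZF=0 PC=3
Step 4: PC=3 exec 'SUB A, 1'. After: A=2 B=7 C=0 D=0 ZF=0 PC=4
Step 5: PC=4 exec 'JNZ 2'. After: A=2 B=7 C=0 D=0 ZF=0 PC=2
Step 6: PC=2 exec 'ADD B, 4'. After: A=2 B=11 C=0 D=0 ZF=0 PC=3
Step 7: PC=3 exec 'SUB A, 1'. After: A=1 B=11 C=0 D=0 ZF=0 PC=4
Step 8: PC=4 exec 'JNZ 2'. After: A=1 B=11 C=0 D=0 ZF=0 PC=2
Step 9: PC=2 exec 'ADD B, 4'. After: A=1 B=15 C=0 D=0 ZF=0 PC=3
Step 10: PC=3 exec 'SUB A, 1'. After: A=0 B=15 C=0 D=0 ZF=1 PC=4
Step 11: PC=4 exec 'JNZ 2'. After: A=0 B=15 C=0 D=0 ZF=1 PC=5
Step 12: PC=5 exec 'ADD C, 6'. After: A=0 B=15 C=6 D=0 ZF=0 PC=6
Step 13: PC=6 exec 'MOV D, 3'. After: A=0 B=15 C=6 D=3 ZF=0 PC=7
Step 14: PC=7 exec 'ADD C, 6'. After: A=0 B=15 C=12 D=3 ZF=0 PC=8
Step 15: PC=8 exec 'MOV B, 3'. After: A=0 B=3 C=12 D=3 ZF=0 PC=9
Step 16: PC=9 exec 'ADD A, 6'. After: A=6 B=3 C=12 D=3 ZF=0 PC=10
Step 17: PC=10 exec 'MOV D, 3'. After: A=6 B=3 C=12 D=3 ZF=0 PC=11
Step 18: PC=11 exec 'ADD B, 2'. After: A=6 B=5 C=12 D=3 ZF=0 PC=12
Step 19: PC=12 exec 'HALT'. After: A=6 B=5 C=12 D=3 ZF=0 PC=12 HALTED

Answer: 6 5 12 3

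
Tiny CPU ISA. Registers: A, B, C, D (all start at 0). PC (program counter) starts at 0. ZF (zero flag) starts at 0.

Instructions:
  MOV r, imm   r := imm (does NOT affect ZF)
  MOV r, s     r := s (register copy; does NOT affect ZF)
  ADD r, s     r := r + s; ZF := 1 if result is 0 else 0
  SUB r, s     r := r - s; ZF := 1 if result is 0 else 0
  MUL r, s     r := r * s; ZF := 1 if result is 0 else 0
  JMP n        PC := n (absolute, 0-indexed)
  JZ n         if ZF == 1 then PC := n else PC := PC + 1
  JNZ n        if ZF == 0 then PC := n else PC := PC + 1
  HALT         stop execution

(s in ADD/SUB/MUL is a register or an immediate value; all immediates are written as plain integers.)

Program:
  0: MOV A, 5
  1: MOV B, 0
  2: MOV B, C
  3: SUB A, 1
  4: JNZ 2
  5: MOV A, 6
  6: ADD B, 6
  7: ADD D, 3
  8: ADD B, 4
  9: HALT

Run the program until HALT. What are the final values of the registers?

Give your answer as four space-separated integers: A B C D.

Answer: 6 10 0 3

Derivation:
Step 1: PC=0 exec 'MOV A, 5'. After: A=5 B=0 C=0 D=0 ZF=0 PC=1
Step 2: PC=1 exec 'MOV B, 0'. After: A=5 B=0 C=0 D=0 ZF=0 PC=2
Step 3: PC=2 exec 'MOV B, C'. After: A=5 B=0 C=0 D=0 ZF=0 PC=3
Step 4: PC=3 exec 'SUB A, 1'. After: A=4 B=0 C=0 D=0 ZF=0 PC=4
Step 5: PC=4 exec 'JNZ 2'. After: A=4 B=0 C=0 D=0 ZF=0 PC=2
Step 6: PC=2 exec 'MOV B, C'. After: A=4 B=0 C=0 D=0 ZF=0 PC=3
Step 7: PC=3 exec 'SUB A, 1'. After: A=3 B=0 C=0 D=0 ZF=0 PC=4
Step 8: PC=4 exec 'JNZ 2'. After: A=3 B=0 C=0 D=0 ZF=0 PC=2
Step 9: PC=2 exec 'MOV B, C'. After: A=3 B=0 C=0 D=0 ZF=0 PC=3
Step 10: PC=3 exec 'SUB A, 1'. After: A=2 B=0 C=0 D=0 ZF=0 PC=4
Step 11: PC=4 exec 'JNZ 2'. After: A=2 B=0 C=0 D=0 ZF=0 PC=2
Step 12: PC=2 exec 'MOV B, C'. After: A=2 B=0 C=0 D=0 ZF=0 PC=3
Step 13: PC=3 exec 'SUB A, 1'. After: A=1 B=0 C=0 D=0 ZF=0 PC=4
Step 14: PC=4 exec 'JNZ 2'. After: A=1 B=0 C=0 D=0 ZF=0 PC=2
Step 15: PC=2 exec 'MOV B, C'. After: A=1 B=0 C=0 D=0 ZF=0 PC=3
Step 16: PC=3 exec 'SUB A, 1'. After: A=0 B=0 C=0 D=0 ZF=1 PC=4
Step 17: PC=4 exec 'JNZ 2'. After: A=0 B=0 C=0 D=0 ZF=1 PC=5
Step 18: PC=5 exec 'MOV A, 6'. After: A=6 B=0 C=0 D=0 ZF=1 PC=6
Step 19: PC=6 exec 'ADD B, 6'. After: A=6 B=6 C=0 D=0 ZF=0 PC=7
Step 20: PC=7 exec 'ADD D, 3'. After: A=6 B=6 C=0 D=3 ZF=0 PC=8
Step 21: PC=8 exec 'ADD B, 4'. After: A=6 B=10 C=0 D=3 ZF=0 PC=9
Step 22: PC=9 exec 'HALT'. After: A=6 B=10 C=0 D=3 ZF=0 PC=9 HALTED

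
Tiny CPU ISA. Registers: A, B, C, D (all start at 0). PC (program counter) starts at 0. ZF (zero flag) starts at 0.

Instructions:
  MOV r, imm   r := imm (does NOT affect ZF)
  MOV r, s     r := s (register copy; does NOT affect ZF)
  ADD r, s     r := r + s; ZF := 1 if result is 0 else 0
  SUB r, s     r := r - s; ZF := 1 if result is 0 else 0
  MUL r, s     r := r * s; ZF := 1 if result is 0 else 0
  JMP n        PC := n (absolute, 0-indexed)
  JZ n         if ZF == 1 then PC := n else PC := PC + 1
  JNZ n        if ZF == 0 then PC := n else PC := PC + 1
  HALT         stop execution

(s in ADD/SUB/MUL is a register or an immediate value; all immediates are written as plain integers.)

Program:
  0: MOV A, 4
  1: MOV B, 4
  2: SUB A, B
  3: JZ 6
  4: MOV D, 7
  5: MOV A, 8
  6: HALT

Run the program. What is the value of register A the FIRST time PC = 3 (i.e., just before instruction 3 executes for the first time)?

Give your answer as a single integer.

Step 1: PC=0 exec 'MOV A, 4'. After: A=4 B=0 C=0 D=0 ZF=0 PC=1
Step 2: PC=1 exec 'MOV B, 4'. After: A=4 B=4 C=0 D=0 ZF=0 PC=2
Step 3: PC=2 exec 'SUB A, B'. After: A=0 B=4 C=0 D=0 ZF=1 PC=3
First time PC=3: A=0

0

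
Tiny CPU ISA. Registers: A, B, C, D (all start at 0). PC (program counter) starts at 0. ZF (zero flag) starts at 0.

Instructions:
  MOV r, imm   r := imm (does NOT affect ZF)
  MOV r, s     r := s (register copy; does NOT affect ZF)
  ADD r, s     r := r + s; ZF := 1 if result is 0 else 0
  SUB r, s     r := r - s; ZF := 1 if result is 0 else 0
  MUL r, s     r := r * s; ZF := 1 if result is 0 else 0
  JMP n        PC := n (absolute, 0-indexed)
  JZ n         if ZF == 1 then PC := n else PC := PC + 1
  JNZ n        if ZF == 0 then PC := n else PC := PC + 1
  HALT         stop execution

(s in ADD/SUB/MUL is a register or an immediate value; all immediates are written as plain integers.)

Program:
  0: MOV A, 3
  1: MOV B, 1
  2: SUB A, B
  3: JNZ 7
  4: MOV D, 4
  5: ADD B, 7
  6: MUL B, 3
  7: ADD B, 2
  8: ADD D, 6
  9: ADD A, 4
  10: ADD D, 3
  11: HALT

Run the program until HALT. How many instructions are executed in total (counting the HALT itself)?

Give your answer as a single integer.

Answer: 9

Derivation:
Step 1: PC=0 exec 'MOV A, 3'. After: A=3 B=0 C=0 D=0 ZF=0 PC=1
Step 2: PC=1 exec 'MOV B, 1'. After: A=3 B=1 C=0 D=0 ZF=0 PC=2
Step 3: PC=2 exec 'SUB A, B'. After: A=2 B=1 C=0 D=0 ZF=0 PC=3
Step 4: PC=3 exec 'JNZ 7'. After: A=2 B=1 C=0 D=0 ZF=0 PC=7
Step 5: PC=7 exec 'ADD B, 2'. After: A=2 B=3 C=0 D=0 ZF=0 PC=8
Step 6: PC=8 exec 'ADD D, 6'. After: A=2 B=3 C=0 D=6 ZF=0 PC=9
Step 7: PC=9 exec 'ADD A, 4'. After: A=6 B=3 C=0 D=6 ZF=0 PC=10
Step 8: PC=10 exec 'ADD D, 3'. After: A=6 B=3 C=0 D=9 ZF=0 PC=11
Step 9: PC=11 exec 'HALT'. After: A=6 B=3 C=0 D=9 ZF=0 PC=11 HALTED
Total instructions executed: 9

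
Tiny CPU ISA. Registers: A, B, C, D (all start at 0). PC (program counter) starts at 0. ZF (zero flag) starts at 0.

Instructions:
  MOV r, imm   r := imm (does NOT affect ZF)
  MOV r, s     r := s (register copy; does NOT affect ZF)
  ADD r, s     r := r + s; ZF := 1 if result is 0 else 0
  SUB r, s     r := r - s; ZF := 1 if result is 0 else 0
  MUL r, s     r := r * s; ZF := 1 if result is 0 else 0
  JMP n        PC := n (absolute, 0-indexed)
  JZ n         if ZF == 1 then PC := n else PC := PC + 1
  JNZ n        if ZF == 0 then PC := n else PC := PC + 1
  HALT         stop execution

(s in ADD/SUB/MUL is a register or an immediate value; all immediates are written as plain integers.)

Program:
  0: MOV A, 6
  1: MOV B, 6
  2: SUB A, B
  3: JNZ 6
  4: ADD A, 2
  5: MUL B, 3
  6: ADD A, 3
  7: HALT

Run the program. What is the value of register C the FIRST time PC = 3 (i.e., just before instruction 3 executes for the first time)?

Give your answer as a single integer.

Step 1: PC=0 exec 'MOV A, 6'. After: A=6 B=0 C=0 D=0 ZF=0 PC=1
Step 2: PC=1 exec 'MOV B, 6'. After: A=6 B=6 C=0 D=0 ZF=0 PC=2
Step 3: PC=2 exec 'SUB A, B'. After: A=0 B=6 C=0 D=0 ZF=1 PC=3
First time PC=3: C=0

0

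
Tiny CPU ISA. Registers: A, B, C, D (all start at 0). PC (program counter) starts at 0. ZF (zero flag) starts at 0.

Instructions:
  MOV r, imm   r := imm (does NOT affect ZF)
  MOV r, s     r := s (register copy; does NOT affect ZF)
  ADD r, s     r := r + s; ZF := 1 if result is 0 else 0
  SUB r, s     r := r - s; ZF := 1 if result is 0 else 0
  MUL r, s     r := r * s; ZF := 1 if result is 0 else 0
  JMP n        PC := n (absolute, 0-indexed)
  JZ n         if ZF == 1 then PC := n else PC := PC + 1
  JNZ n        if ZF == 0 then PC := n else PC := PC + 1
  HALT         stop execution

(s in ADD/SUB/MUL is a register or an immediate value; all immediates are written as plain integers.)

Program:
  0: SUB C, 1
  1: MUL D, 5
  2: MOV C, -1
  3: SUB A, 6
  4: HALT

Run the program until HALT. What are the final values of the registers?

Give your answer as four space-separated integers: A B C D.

Answer: -6 0 -1 0

Derivation:
Step 1: PC=0 exec 'SUB C, 1'. After: A=0 B=0 C=-1 D=0 ZF=0 PC=1
Step 2: PC=1 exec 'MUL D, 5'. After: A=0 B=0 C=-1 D=0 ZF=1 PC=2
Step 3: PC=2 exec 'MOV C, -1'. After: A=0 B=0 C=-1 D=0 ZF=1 PC=3
Step 4: PC=3 exec 'SUB A, 6'. After: A=-6 B=0 C=-1 D=0 ZF=0 PC=4
Step 5: PC=4 exec 'HALT'. After: A=-6 B=0 C=-1 D=0 ZF=0 PC=4 HALTED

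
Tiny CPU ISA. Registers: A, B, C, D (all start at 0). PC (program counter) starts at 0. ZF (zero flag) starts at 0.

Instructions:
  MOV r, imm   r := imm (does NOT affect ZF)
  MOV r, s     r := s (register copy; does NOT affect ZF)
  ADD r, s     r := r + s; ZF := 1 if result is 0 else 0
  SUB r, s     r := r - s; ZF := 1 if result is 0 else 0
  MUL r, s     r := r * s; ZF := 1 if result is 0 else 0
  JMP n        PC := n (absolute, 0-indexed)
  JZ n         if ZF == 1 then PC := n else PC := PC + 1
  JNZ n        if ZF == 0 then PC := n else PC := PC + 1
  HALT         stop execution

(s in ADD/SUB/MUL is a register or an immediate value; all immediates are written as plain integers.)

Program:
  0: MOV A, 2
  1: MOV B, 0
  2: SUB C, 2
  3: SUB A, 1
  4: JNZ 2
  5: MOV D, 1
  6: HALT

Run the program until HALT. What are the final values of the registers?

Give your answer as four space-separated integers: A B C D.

Answer: 0 0 -4 1

Derivation:
Step 1: PC=0 exec 'MOV A, 2'. After: A=2 B=0 C=0 D=0 ZF=0 PC=1
Step 2: PC=1 exec 'MOV B, 0'. After: A=2 B=0 C=0 D=0 ZF=0 PC=2
Step 3: PC=2 exec 'SUB C, 2'. After: A=2 B=0 C=-2 D=0 ZF=0 PC=3
Step 4: PC=3 exec 'SUB A, 1'. After: A=1 B=0 C=-2 D=0 ZF=0 PC=4
Step 5: PC=4 exec 'JNZ 2'. After: A=1 B=0 C=-2 D=0 ZF=0 PC=2
Step 6: PC=2 exec 'SUB C, 2'. After: A=1 B=0 C=-4 D=0 ZF=0 PC=3
Step 7: PC=3 exec 'SUB A, 1'. After: A=0 B=0 C=-4 D=0 ZF=1 PC=4
Step 8: PC=4 exec 'JNZ 2'. After: A=0 B=0 C=-4 D=0 ZF=1 PC=5
Step 9: PC=5 exec 'MOV D, 1'. After: A=0 B=0 C=-4 D=1 ZF=1 PC=6
Step 10: PC=6 exec 'HALT'. After: A=0 B=0 C=-4 D=1 ZF=1 PC=6 HALTED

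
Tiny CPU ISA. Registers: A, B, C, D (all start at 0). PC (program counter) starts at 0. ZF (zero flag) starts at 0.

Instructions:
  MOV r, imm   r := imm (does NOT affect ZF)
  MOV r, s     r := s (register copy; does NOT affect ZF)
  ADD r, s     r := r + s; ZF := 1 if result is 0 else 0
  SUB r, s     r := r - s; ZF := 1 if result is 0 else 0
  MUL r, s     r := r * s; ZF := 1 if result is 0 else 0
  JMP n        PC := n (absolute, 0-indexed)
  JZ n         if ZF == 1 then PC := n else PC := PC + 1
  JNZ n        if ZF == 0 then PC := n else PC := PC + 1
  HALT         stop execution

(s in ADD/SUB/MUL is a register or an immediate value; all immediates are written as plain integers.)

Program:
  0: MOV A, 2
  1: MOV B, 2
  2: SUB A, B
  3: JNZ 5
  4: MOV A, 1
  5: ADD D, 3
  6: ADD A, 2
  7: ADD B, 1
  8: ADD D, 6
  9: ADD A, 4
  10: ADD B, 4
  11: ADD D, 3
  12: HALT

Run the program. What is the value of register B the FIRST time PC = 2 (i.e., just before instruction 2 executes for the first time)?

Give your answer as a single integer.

Step 1: PC=0 exec 'MOV A, 2'. After: A=2 B=0 C=0 D=0 ZF=0 PC=1
Step 2: PC=1 exec 'MOV B, 2'. After: A=2 B=2 C=0 D=0 ZF=0 PC=2
First time PC=2: B=2

2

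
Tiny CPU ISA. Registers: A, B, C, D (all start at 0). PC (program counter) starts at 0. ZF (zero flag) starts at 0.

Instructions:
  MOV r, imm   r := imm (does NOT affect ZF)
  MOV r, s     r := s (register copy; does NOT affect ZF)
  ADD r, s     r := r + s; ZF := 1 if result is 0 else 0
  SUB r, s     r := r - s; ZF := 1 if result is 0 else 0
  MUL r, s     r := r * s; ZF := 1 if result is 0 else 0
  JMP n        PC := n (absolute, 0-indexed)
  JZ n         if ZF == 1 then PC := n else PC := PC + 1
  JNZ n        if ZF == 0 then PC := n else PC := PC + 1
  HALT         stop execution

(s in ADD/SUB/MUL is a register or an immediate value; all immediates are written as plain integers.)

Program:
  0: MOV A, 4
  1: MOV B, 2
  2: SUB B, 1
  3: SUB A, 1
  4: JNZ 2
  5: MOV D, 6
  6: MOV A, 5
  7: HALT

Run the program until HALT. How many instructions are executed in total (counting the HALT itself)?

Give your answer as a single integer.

Step 1: PC=0 exec 'MOV A, 4'. After: A=4 B=0 C=0 D=0 ZF=0 PC=1
Step 2: PC=1 exec 'MOV B, 2'. After: A=4 B=2 C=0 D=0 ZF=0 PC=2
Step 3: PC=2 exec 'SUB B, 1'. After: A=4 B=1 C=0 D=0 ZF=0 PC=3
Step 4: PC=3 exec 'SUB A, 1'. After: A=3 B=1 C=0 D=0 ZF=0 PC=4
Step 5: PC=4 exec 'JNZ 2'. After: A=3 B=1 C=0 D=0 ZF=0 PC=2
Step 6: PC=2 exec 'SUB B, 1'. After: A=3 B=0 C=0 D=0 ZF=1 PC=3
Step 7: PC=3 exec 'SUB A, 1'. After: A=2 B=0 C=0 D=0 ZF=0 PC=4
Step 8: PC=4 exec 'JNZ 2'. After: A=2 B=0 C=0 D=0 ZF=0 PC=2
Step 9: PC=2 exec 'SUB B, 1'. After: A=2 B=-1 C=0 D=0 ZF=0 PC=3
Step 10: PC=3 exec 'SUB A, 1'. After: A=1 B=-1 C=0 D=0 ZF=0 PC=4
Step 11: PC=4 exec 'JNZ 2'. After: A=1 B=-1 C=0 D=0 ZF=0 PC=2
Step 12: PC=2 exec 'SUB B, 1'. After: A=1 B=-2 C=0 D=0 ZF=0 PC=3
Step 13: PC=3 exec 'SUB A, 1'. After: A=0 B=-2 C=0 D=0 ZF=1 PC=4
Step 14: PC=4 exec 'JNZ 2'. After: A=0 B=-2 C=0 D=0 ZF=1 PC=5
Step 15: PC=5 exec 'MOV D, 6'. After: A=0 B=-2 C=0 D=6 ZF=1 PC=6
Step 16: PC=6 exec 'MOV A, 5'. After: A=5 B=-2 C=0 D=6 ZF=1 PC=7
Step 17: PC=7 exec 'HALT'. After: A=5 B=-2 C=0 D=6 ZF=1 PC=7 HALTED
Total instructions executed: 17

Answer: 17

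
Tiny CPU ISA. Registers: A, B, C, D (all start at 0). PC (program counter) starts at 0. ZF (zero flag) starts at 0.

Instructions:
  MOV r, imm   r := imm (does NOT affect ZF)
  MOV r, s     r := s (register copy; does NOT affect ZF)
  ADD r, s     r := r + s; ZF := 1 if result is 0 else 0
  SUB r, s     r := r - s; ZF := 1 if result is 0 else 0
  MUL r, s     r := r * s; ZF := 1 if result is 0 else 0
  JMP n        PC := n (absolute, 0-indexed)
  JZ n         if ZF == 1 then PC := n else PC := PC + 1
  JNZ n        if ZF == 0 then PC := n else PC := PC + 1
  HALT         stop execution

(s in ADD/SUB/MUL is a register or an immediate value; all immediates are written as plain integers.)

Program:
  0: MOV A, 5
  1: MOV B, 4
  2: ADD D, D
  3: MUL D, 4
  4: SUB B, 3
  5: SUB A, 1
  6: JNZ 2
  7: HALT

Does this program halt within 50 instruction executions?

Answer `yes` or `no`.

Answer: yes

Derivation:
Step 1: PC=0 exec 'MOV A, 5'. After: A=5 B=0 C=0 D=0 ZF=0 PC=1
Step 2: PC=1 exec 'MOV B, 4'. After: A=5 B=4 C=0 D=0 ZF=0 PC=2
Step 3: PC=2 exec 'ADD D, D'. After: A=5 B=4 C=0 D=0 ZF=1 PC=3
Step 4: PC=3 exec 'MUL D, 4'. After: A=5 B=4 C=0 D=0 ZF=1 PC=4
Step 5: PC=4 exec 'SUB B, 3'. After: A=5 B=1 C=0 D=0 ZF=0 PC=5
Step 6: PC=5 exec 'SUB A, 1'. After: A=4 B=1 C=0 D=0 ZF=0 PC=6
Step 7: PC=6 exec 'JNZ 2'. After: A=4 B=1 C=0 D=0 ZF=0 PC=2
Step 8: PC=2 exec 'ADD D, D'. After: A=4 B=1 C=0 D=0 ZF=1 PC=3
Step 9: PC=3 exec 'MUL D, 4'. After: A=4 B=1 C=0 D=0 ZF=1 PC=4
Step 10: PC=4 exec 'SUB B, 3'. After: A=4 B=-2 C=0 D=0 ZF=0 PC=5
Step 11: PC=5 exec 'SUB A, 1'. After: A=3 B=-2 C=0 D=0 ZF=0 PC=6
Step 12: PC=6 exec 'JNZ 2'. After: A=3 B=-2 C=0 D=0 ZF=0 PC=2
Step 13: PC=2 exec 'ADD D, D'. After: A=3 B=-2 C=0 D=0 ZF=1 PC=3
Step 14: PC=3 exec 'MUL D, 4'. After: A=3 B=-2 C=0 D=0 ZF=1 PC=4
Step 15: PC=4 exec 'SUB B, 3'. After: A=3 B=-5 C=0 D=0 ZF=0 PC=5
Step 16: PC=5 exec 'SUB A, 1'. After: A=2 B=-5 C=0 D=0 ZF=0 PC=6
Step 17: PC=6 exec 'JNZ 2'. After: A=2 B=-5 C=0 D=0 ZF=0 PC=2
Step 18: PC=2 exec 'ADD D, D'. After: A=2 B=-5 C=0 D=0 ZF=1 PC=3
Step 19: PC=3 exec 'MUL D, 4'. After: A=2 B=-5 C=0 D=0 ZF=1 PC=4
Step 20: PC=4 exec 'SUB B, 3'. After: A=2 B=-8 C=0 D=0 ZF=0 PC=5
Step 21: PC=5 exec 'SUB A, 1'. After: A=1 B=-8 C=0 D=0 ZF=0 PC=6
Step 22: PC=6 exec 'JNZ 2'. After: A=1 B=-8 C=0 D=0 ZF=0 PC=2
Step 23: PC=2 exec 'ADD D, D'. After: A=1 B=-8 C=0 D=0 ZF=1 PC=3
Step 24: PC=3 exec 'MUL D, 4'. After: A=1 B=-8 C=0 D=0 ZF=1 PC=4
Step 25: PC=4 exec 'SUB B, 3'. After: A=1 B=-11 C=0 D=0 ZF=0 PC=5
Step 26: PC=5 exec 'SUB A, 1'. After: A=0 B=-11 C=0 D=0 ZF=1 PC=6
Step 27: PC=6 exec 'JNZ 2'. After: A=0 B=-11 C=0 D=0 ZF=1 PC=7
Step 28: PC=7 exec 'HALT'. After: A=0 B=-11 C=0 D=0 ZF=1 PC=7 HALTED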